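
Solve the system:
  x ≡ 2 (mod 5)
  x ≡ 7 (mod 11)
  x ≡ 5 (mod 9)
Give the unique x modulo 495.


Moduli 5, 11, 9 are pairwise coprime; by CRT there is a unique solution modulo M = 5 · 11 · 9 = 495.
Solve pairwise, accumulating the modulus:
  Start with x ≡ 2 (mod 5).
  Combine with x ≡ 7 (mod 11): since gcd(5, 11) = 1, we get a unique residue mod 55.
    Write x = 2 + 5·t and substitute into x ≡ 7 (mod 11): 5·t ≡ 7 − 2 = 5 (mod 11).
    The inverse of 5 mod 11 is 9 (since 5·9 = 45 = 4·11 + 1), so t ≡ 9·5 = 45 ≡ 1 (mod 11).
    Then x = 2 + 5·1 = 7, valid modulo lcm(5, 11) = 55: x ≡ 7 (mod 55).
  Combine with x ≡ 5 (mod 9): since gcd(55, 9) = 1, we get a unique residue mod 495.
    Write x = 7 + 55·t and substitute into x ≡ 5 (mod 9): 55·t ≡ 5 − 7 = -2 (mod 9).
    Reduce coefficients mod 9: 1·t ≡ 7 (mod 9).
    So t ≡ 7 (mod 9).
    Then x = 7 + 55·7 = 392, valid modulo lcm(55, 9) = 495: x ≡ 392 (mod 495).
Verify: 392 mod 5 = 2 ✓, 392 mod 11 = 7 ✓, 392 mod 9 = 5 ✓.

x ≡ 392 (mod 495).


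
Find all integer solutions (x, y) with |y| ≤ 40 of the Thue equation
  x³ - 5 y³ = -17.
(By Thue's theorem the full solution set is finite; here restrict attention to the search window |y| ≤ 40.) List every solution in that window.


The equation is x³ - 5y³ = -17. For fixed y, x³ = 5·y³ − 17, so a solution requires the RHS to be a perfect cube.
Strategy: iterate y from -40 to 40, compute RHS = 5·y³ − 17, and check whether it is a (positive or negative) perfect cube.
Check small values of y:
  y = 0: RHS = -17 is not a perfect cube.
  y = 1: RHS = -12 is not a perfect cube.
  y = -1: RHS = -22 is not a perfect cube.
  y = 2: RHS = 23 is not a perfect cube.
  y = -2: RHS = -57 is not a perfect cube.
  y = 3: RHS = 118 is not a perfect cube.
  y = -3: RHS = -152 is not a perfect cube.
Continuing the search up to |y| = 40 finds no solutions either.
No (x, y) in the scanned range satisfies the equation.

No integer solutions with |y| ≤ 40.


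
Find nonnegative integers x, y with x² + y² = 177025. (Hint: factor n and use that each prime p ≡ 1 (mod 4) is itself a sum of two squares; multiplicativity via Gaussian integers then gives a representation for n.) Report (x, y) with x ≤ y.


Step 1: Factor n = 177025 = 5^2 · 73 · 97.
Step 2: Check the mod-4 condition on each prime factor: 5 ≡ 1 (mod 4), exponent 2; 73 ≡ 1 (mod 4), exponent 1; 97 ≡ 1 (mod 4), exponent 1.
All primes ≡ 3 (mod 4) appear to even exponent (or don't appear), so by the two-squares theorem n IS expressible as a sum of two squares.
Step 3: Build a representation. Group n = k² · m with k = 5 and m = 73 · 97 = 7081 (a product of primes ≡ 1 (mod 4)); a representation of m scales to one of n via (k·x)² + (k·y)² = k²(x² + y²). Each prime p ≡ 1 (mod 4) is itself a sum of two squares; find a² by testing p − a² for a perfect square:
  73: 73 − 1² = 72, 73 − 2² = 69, 73 − 3² = 64 = 8² ⇒ 73 = 3² + 8².
  97: 97 − 1² = 96, 97 − 2² = 93, 97 − 3² = 88, 97 − 4² = 81 = 9² ⇒ 97 = 4² + 9².
  Combine using the Brahmagupta–Fibonacci identity (a² + b²)(c² + d²) = (ac − bd)² + (ad + bc)² = (ac + bd)² + (ad − bc)²:
  73 · 97 = 7081: from (3² + 8²)(4² + 9²), take (3·4 − 8·9, 3·9 + 8·4) = (12 − 72, 27 + 32) = (-60, 59); dropping signs (only squares matter) gives (60, 59); check 60² + 59² = 3600 + 3481 = 7081 ✓.
  Scale by k = 5: (5·60, 5·59) = (300, 295).
Step 4: Order so x ≤ y and verify: 295² + 300² = 87025 + 90000 = 177025 = n. ✓

n = 177025 = 295² + 300² (one valid representation with x ≤ y).


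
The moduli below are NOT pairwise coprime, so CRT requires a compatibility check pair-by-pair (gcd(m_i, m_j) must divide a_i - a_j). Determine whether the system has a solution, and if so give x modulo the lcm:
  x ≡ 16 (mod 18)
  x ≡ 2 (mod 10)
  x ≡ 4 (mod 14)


Moduli 18, 10, 14 are not pairwise coprime, so CRT works modulo lcm(m_i) when all pairwise compatibility conditions hold.
Pairwise compatibility: gcd(m_i, m_j) must divide a_i - a_j for every pair.
Merge one congruence at a time:
  Start: x ≡ 16 (mod 18).
  Combine with x ≡ 2 (mod 10): gcd(18, 10) = 2; 2 - 16 = -14, which IS divisible by 2, so compatible.
    Write x = 16 + 18·t and substitute into x ≡ 2 (mod 10): 18·t ≡ 2 − 16 = -14 (mod 10).
    Divide the congruence (and modulus) by g = 2: 9·t ≡ -7 (mod 5).
    Reduce coefficients mod 5: 4·t ≡ 3 (mod 5).
    The inverse of 4 mod 5 is 4 (since 4·4 = 16 = 3·5 + 1), so t ≡ 4·3 = 12 ≡ 2 (mod 5).
    Then x = 16 + 18·2 = 52, valid modulo lcm(18, 10) = 90: x ≡ 52 (mod 90).
  Combine with x ≡ 4 (mod 14): gcd(90, 14) = 2; 4 - 52 = -48, which IS divisible by 2, so compatible.
    Write x = 52 + 90·t and substitute into x ≡ 4 (mod 14): 90·t ≡ 4 − 52 = -48 (mod 14).
    Divide the congruence (and modulus) by g = 2: 45·t ≡ -24 (mod 7).
    Reduce coefficients mod 7: 3·t ≡ 4 (mod 7).
    The inverse of 3 mod 7 is 5 (since 3·5 = 15 = 2·7 + 1), so t ≡ 5·4 = 20 ≡ 6 (mod 7).
    Then x = 52 + 90·6 = 592, valid modulo lcm(90, 14) = 630: x ≡ 592 (mod 630).
Verify: 592 mod 18 = 16, 592 mod 10 = 2, 592 mod 14 = 4.

x ≡ 592 (mod 630).


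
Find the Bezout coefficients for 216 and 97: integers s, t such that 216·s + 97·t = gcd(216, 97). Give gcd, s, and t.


Euclidean algorithm on (216, 97) — divide until remainder is 0:
  216 = 2 · 97 + 22
  97 = 4 · 22 + 9
  22 = 2 · 9 + 4
  9 = 2 · 4 + 1
  4 = 4 · 1 + 0
gcd(216, 97) = 1.
Track Bezout coefficients alongside the remainders: start with r₀ = 216 = a·1 + b·0 (s = 1, t = 0) and r₁ = 97 = a·0 + b·1 (s = 0, t = 1); each new remainder r_{k+1} = r_{k-1} − q_k·r_k inherits s_{k+1} = s_{k-1} − q_k·s_k, t_{k+1} = t_{k-1} − q_k·t_k, so r_k = a·s_k + b·t_k at every step:
  q = 2: r = 22, s = 1 − 2·0 = 1, t = 0 − 2·1 = -2  (check: 216·1 + 97·(-2) = 22)
  q = 4: r = 9, s = 0 − 4·1 = -4, t = 1 − 4·(-2) = 9  (check: 216·(-4) + 97·9 = 9)
  q = 2: r = 4, s = 1 − 2·(-4) = 9, t = -2 − 2·9 = -20  (check: 216·9 + 97·(-20) = 4)
  q = 2: r = 1, s = -4 − 2·9 = -22, t = 9 − 2·(-20) = 49  (check: 216·(-22) + 97·49 = 1)
The row with r = 1 (the gcd) gives the Bezout coefficients s = -22, t = 49.
Result: 216 · (-22) + 97 · (49) = 1.

gcd(216, 97) = 1; s = -22, t = 49 (check: 216·(-22) + 97·49 = 1).


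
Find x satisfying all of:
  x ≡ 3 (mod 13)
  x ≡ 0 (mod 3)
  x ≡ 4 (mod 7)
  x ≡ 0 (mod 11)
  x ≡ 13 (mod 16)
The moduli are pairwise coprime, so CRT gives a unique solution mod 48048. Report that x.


Product of moduli M = 13 · 3 · 7 · 11 · 16 = 48048.
Merge one congruence at a time:
  Start: x ≡ 3 (mod 13).
  Combine with x ≡ 0 (mod 3); new modulus lcm = 39.
    Write x = 3 + 13·t and substitute into x ≡ 0 (mod 3): 13·t ≡ 0 − 3 = -3 (mod 3).
    Reduce coefficients mod 3: 1·t ≡ 0 (mod 3).
    So t ≡ 0 (mod 3).
    Then x = 3 + 13·0 = 3, valid modulo lcm(13, 3) = 39: x ≡ 3 (mod 39).
  Combine with x ≡ 4 (mod 7); new modulus lcm = 273.
    Write x = 3 + 39·t and substitute into x ≡ 4 (mod 7): 39·t ≡ 4 − 3 = 1 (mod 7).
    Reduce coefficients mod 7: 4·t ≡ 1 (mod 7).
    The inverse of 4 mod 7 is 2 (since 4·2 = 8 = 1·7 + 1), so t ≡ 2·1 = 2 ≡ 2 (mod 7).
    Then x = 3 + 39·2 = 81, valid modulo lcm(39, 7) = 273: x ≡ 81 (mod 273).
  Combine with x ≡ 0 (mod 11); new modulus lcm = 3003.
    Write x = 81 + 273·t and substitute into x ≡ 0 (mod 11): 273·t ≡ 0 − 81 = -81 (mod 11).
    Reduce coefficients mod 11: 9·t ≡ 7 (mod 11).
    The inverse of 9 mod 11 is 5 (since 9·5 = 45 = 4·11 + 1), so t ≡ 5·7 = 35 ≡ 2 (mod 11).
    Then x = 81 + 273·2 = 627, valid modulo lcm(273, 11) = 3003: x ≡ 627 (mod 3003).
  Combine with x ≡ 13 (mod 16); new modulus lcm = 48048.
    Write x = 627 + 3003·t and substitute into x ≡ 13 (mod 16): 3003·t ≡ 13 − 627 = -614 (mod 16).
    Reduce coefficients mod 16: 11·t ≡ 10 (mod 16).
    The inverse of 11 mod 16 is 3 (since 11·3 = 33 = 2·16 + 1), so t ≡ 3·10 = 30 ≡ 14 (mod 16).
    Then x = 627 + 3003·14 = 42669, valid modulo lcm(3003, 16) = 48048: x ≡ 42669 (mod 48048).
Verify against each original: 42669 mod 13 = 3, 42669 mod 3 = 0, 42669 mod 7 = 4, 42669 mod 11 = 0, 42669 mod 16 = 13.

x ≡ 42669 (mod 48048).


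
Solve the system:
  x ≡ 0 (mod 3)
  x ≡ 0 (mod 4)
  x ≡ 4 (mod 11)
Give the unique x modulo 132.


Moduli 3, 4, 11 are pairwise coprime; by CRT there is a unique solution modulo M = 3 · 4 · 11 = 132.
Solve pairwise, accumulating the modulus:
  Start with x ≡ 0 (mod 3).
  Combine with x ≡ 0 (mod 4): since gcd(3, 4) = 1, we get a unique residue mod 12.
    Write x = 0 + 3·t and substitute into x ≡ 0 (mod 4): 3·t ≡ 0 − 0 = 0 (mod 4).
    The inverse of 3 mod 4 is 3 (since 3·3 = 9 = 2·4 + 1), so t ≡ 3·0 = 0 ≡ 0 (mod 4).
    Then x = 0 + 3·0 = 0, valid modulo lcm(3, 4) = 12: x ≡ 0 (mod 12).
  Combine with x ≡ 4 (mod 11): since gcd(12, 11) = 1, we get a unique residue mod 132.
    Write x = 0 + 12·t and substitute into x ≡ 4 (mod 11): 12·t ≡ 4 − 0 = 4 (mod 11).
    Reduce coefficients mod 11: 1·t ≡ 4 (mod 11).
    So t ≡ 4 (mod 11).
    Then x = 0 + 12·4 = 48, valid modulo lcm(12, 11) = 132: x ≡ 48 (mod 132).
Verify: 48 mod 3 = 0 ✓, 48 mod 4 = 0 ✓, 48 mod 11 = 4 ✓.

x ≡ 48 (mod 132).


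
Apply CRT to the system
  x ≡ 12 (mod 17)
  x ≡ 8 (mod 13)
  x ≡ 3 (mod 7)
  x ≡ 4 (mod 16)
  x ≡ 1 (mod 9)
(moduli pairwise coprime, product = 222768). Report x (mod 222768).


Product of moduli M = 17 · 13 · 7 · 16 · 9 = 222768.
Merge one congruence at a time:
  Start: x ≡ 12 (mod 17).
  Combine with x ≡ 8 (mod 13); new modulus lcm = 221.
    Write x = 12 + 17·t and substitute into x ≡ 8 (mod 13): 17·t ≡ 8 − 12 = -4 (mod 13).
    Reduce coefficients mod 13: 4·t ≡ 9 (mod 13).
    The inverse of 4 mod 13 is 10 (since 4·10 = 40 = 3·13 + 1), so t ≡ 10·9 = 90 ≡ 12 (mod 13).
    Then x = 12 + 17·12 = 216, valid modulo lcm(17, 13) = 221: x ≡ 216 (mod 221).
  Combine with x ≡ 3 (mod 7); new modulus lcm = 1547.
    Write x = 216 + 221·t and substitute into x ≡ 3 (mod 7): 221·t ≡ 3 − 216 = -213 (mod 7).
    Reduce coefficients mod 7: 4·t ≡ 4 (mod 7).
    The inverse of 4 mod 7 is 2 (since 4·2 = 8 = 1·7 + 1), so t ≡ 2·4 = 8 ≡ 1 (mod 7).
    Then x = 216 + 221·1 = 437, valid modulo lcm(221, 7) = 1547: x ≡ 437 (mod 1547).
  Combine with x ≡ 4 (mod 16); new modulus lcm = 24752.
    Write x = 437 + 1547·t and substitute into x ≡ 4 (mod 16): 1547·t ≡ 4 − 437 = -433 (mod 16).
    Reduce coefficients mod 16: 11·t ≡ 15 (mod 16).
    The inverse of 11 mod 16 is 3 (since 11·3 = 33 = 2·16 + 1), so t ≡ 3·15 = 45 ≡ 13 (mod 16).
    Then x = 437 + 1547·13 = 20548, valid modulo lcm(1547, 16) = 24752: x ≡ 20548 (mod 24752).
  Combine with x ≡ 1 (mod 9); new modulus lcm = 222768.
    Write x = 20548 + 24752·t and substitute into x ≡ 1 (mod 9): 24752·t ≡ 1 − 20548 = -20547 (mod 9).
    Reduce coefficients mod 9: 2·t ≡ 0 (mod 9).
    The inverse of 2 mod 9 is 5 (since 2·5 = 10 = 1·9 + 1), so t ≡ 5·0 = 0 ≡ 0 (mod 9).
    Then x = 20548 + 24752·0 = 20548, valid modulo lcm(24752, 9) = 222768: x ≡ 20548 (mod 222768).
Verify against each original: 20548 mod 17 = 12, 20548 mod 13 = 8, 20548 mod 7 = 3, 20548 mod 16 = 4, 20548 mod 9 = 1.

x ≡ 20548 (mod 222768).


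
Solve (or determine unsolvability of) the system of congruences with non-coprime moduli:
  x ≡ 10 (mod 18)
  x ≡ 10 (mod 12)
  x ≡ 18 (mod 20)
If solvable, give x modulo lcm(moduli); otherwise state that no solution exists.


Moduli 18, 12, 20 are not pairwise coprime, so CRT works modulo lcm(m_i) when all pairwise compatibility conditions hold.
Pairwise compatibility: gcd(m_i, m_j) must divide a_i - a_j for every pair.
Merge one congruence at a time:
  Start: x ≡ 10 (mod 18).
  Combine with x ≡ 10 (mod 12): gcd(18, 12) = 6; 10 - 10 = 0, which IS divisible by 6, so compatible.
    Write x = 10 + 18·t and substitute into x ≡ 10 (mod 12): 18·t ≡ 10 − 10 = 0 (mod 12).
    Divide the congruence (and modulus) by g = 6: 3·t ≡ 0 (mod 2).
    Reduce coefficients mod 2: 1·t ≡ 0 (mod 2).
    So t ≡ 0 (mod 2).
    Then x = 10 + 18·0 = 10, valid modulo lcm(18, 12) = 36: x ≡ 10 (mod 36).
  Combine with x ≡ 18 (mod 20): gcd(36, 20) = 4; 18 - 10 = 8, which IS divisible by 4, so compatible.
    Write x = 10 + 36·t and substitute into x ≡ 18 (mod 20): 36·t ≡ 18 − 10 = 8 (mod 20).
    Divide the congruence (and modulus) by g = 4: 9·t ≡ 2 (mod 5).
    Reduce coefficients mod 5: 4·t ≡ 2 (mod 5).
    The inverse of 4 mod 5 is 4 (since 4·4 = 16 = 3·5 + 1), so t ≡ 4·2 = 8 ≡ 3 (mod 5).
    Then x = 10 + 36·3 = 118, valid modulo lcm(36, 20) = 180: x ≡ 118 (mod 180).
Verify: 118 mod 18 = 10, 118 mod 12 = 10, 118 mod 20 = 18.

x ≡ 118 (mod 180).


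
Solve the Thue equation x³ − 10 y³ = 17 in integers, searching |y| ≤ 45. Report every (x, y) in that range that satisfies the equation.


The equation is x³ - 10y³ = 17. For fixed y, x³ = 10·y³ + 17, so a solution requires the RHS to be a perfect cube.
Strategy: iterate y from -45 to 45, compute RHS = 10·y³ + 17, and check whether it is a (positive or negative) perfect cube.
Check small values of y:
  y = 0: RHS = 17 is not a perfect cube.
  y = 1: RHS = 27 = (3)³ ⇒ x = 3 works.
  y = -1: RHS = 7 is not a perfect cube.
  y = 2: RHS = 97 is not a perfect cube.
  y = -2: RHS = -63 is not a perfect cube.
  y = 3: RHS = 287 is not a perfect cube.
  y = -3: RHS = -253 is not a perfect cube.
Continuing the search up to |y| = 45 finds no further solutions beyond those listed.
Collected solutions: (3, 1).

Solutions (with |y| ≤ 45): (3, 1).


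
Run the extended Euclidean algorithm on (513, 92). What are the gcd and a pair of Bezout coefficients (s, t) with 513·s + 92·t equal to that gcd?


Euclidean algorithm on (513, 92) — divide until remainder is 0:
  513 = 5 · 92 + 53
  92 = 1 · 53 + 39
  53 = 1 · 39 + 14
  39 = 2 · 14 + 11
  14 = 1 · 11 + 3
  11 = 3 · 3 + 2
  3 = 1 · 2 + 1
  2 = 2 · 1 + 0
gcd(513, 92) = 1.
Track Bezout coefficients alongside the remainders: start with r₀ = 513 = a·1 + b·0 (s = 1, t = 0) and r₁ = 92 = a·0 + b·1 (s = 0, t = 1); each new remainder r_{k+1} = r_{k-1} − q_k·r_k inherits s_{k+1} = s_{k-1} − q_k·s_k, t_{k+1} = t_{k-1} − q_k·t_k, so r_k = a·s_k + b·t_k at every step:
  q = 5: r = 53, s = 1 − 5·0 = 1, t = 0 − 5·1 = -5  (check: 513·1 + 92·(-5) = 53)
  q = 1: r = 39, s = 0 − 1·1 = -1, t = 1 − 1·(-5) = 6  (check: 513·(-1) + 92·6 = 39)
  q = 1: r = 14, s = 1 − 1·(-1) = 2, t = -5 − 1·6 = -11  (check: 513·2 + 92·(-11) = 14)
  q = 2: r = 11, s = -1 − 2·2 = -5, t = 6 − 2·(-11) = 28  (check: 513·(-5) + 92·28 = 11)
  q = 1: r = 3, s = 2 − 1·(-5) = 7, t = -11 − 1·28 = -39  (check: 513·7 + 92·(-39) = 3)
  q = 3: r = 2, s = -5 − 3·7 = -26, t = 28 − 3·(-39) = 145  (check: 513·(-26) + 92·145 = 2)
  q = 1: r = 1, s = 7 − 1·(-26) = 33, t = -39 − 1·145 = -184  (check: 513·33 + 92·(-184) = 1)
The row with r = 1 (the gcd) gives the Bezout coefficients s = 33, t = -184.
Result: 513 · (33) + 92 · (-184) = 1.

gcd(513, 92) = 1; s = 33, t = -184 (check: 513·33 + 92·(-184) = 1).


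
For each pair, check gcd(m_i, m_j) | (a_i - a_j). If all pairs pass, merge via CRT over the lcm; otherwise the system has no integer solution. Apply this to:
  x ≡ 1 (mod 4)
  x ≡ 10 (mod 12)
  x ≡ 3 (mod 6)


Moduli 4, 12, 6 are not pairwise coprime, so CRT works modulo lcm(m_i) when all pairwise compatibility conditions hold.
Pairwise compatibility: gcd(m_i, m_j) must divide a_i - a_j for every pair.
Merge one congruence at a time:
  Start: x ≡ 1 (mod 4).
  Combine with x ≡ 10 (mod 12): gcd(4, 12) = 4, and 10 - 1 = 9 is NOT divisible by 4.
    ⇒ system is inconsistent (no integer solution).

No solution (the system is inconsistent).


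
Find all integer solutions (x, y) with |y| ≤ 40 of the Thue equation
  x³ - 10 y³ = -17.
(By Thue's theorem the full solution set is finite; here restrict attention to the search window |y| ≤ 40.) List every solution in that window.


The equation is x³ - 10y³ = -17. For fixed y, x³ = 10·y³ − 17, so a solution requires the RHS to be a perfect cube.
Strategy: iterate y from -40 to 40, compute RHS = 10·y³ − 17, and check whether it is a (positive or negative) perfect cube.
Check small values of y:
  y = 0: RHS = -17 is not a perfect cube.
  y = 1: RHS = -7 is not a perfect cube.
  y = -1: RHS = -27 = (-3)³ ⇒ x = -3 works.
  y = 2: RHS = 63 is not a perfect cube.
  y = -2: RHS = -97 is not a perfect cube.
  y = 3: RHS = 253 is not a perfect cube.
  y = -3: RHS = -287 is not a perfect cube.
Continuing the search up to |y| = 40 finds no further solutions beyond those listed.
Collected solutions: (-3, -1).

Solutions (with |y| ≤ 40): (-3, -1).


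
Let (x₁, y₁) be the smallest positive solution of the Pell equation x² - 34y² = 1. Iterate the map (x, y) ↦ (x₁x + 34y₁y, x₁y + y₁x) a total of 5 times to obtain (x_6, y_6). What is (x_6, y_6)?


Step 1: Find the fundamental solution (x₁, y₁) of x² - 34y² = 1.
  Expand √34 as a continued fraction. a₀ = ⌊√34⌋ = 5; iterate m_{k+1} = d_k·a_k − m_k, d_{k+1} = (34 − m_{k+1}²)/d_k, a_{k+1} = ⌊(a₀ + m_{k+1})/d_{k+1}⌋ (starting m₀ = 0, d₀ = 1), with convergents p_k = a_k·p_{k-1} + p_{k-2}, q_k = a_k·q_{k-1} + q_{k-2} (p₋₁ = 1, q₋₁ = 0):
  k = 0: a₀ = 5; p₀/q₀ = 5/1; p₀² − 34·q₀² = 25 − 34 = -9.
  k = 1: m = 5, d = 9, a = ⌊(5 + 5)/9⌋ = 1; p/q = (1·5 + 1)/(1·1 + 0) = 6/1; p² − 34·q² = 36 − 34 = 2.
  k = 2: m = 4, d = 2, a = ⌊(5 + 4)/2⌋ = 4; p/q = (4·6 + 5)/(4·1 + 1) = 29/5; p² − 34·q² = 841 − 850 = -9.
  k = 3: m = 4, d = 9, a = ⌊(5 + 4)/9⌋ = 1; p/q = (1·29 + 6)/(1·5 + 1) = 35/6; p² − 34·q² = 1225 − 1224 = 1.
  The first convergent with p² − 34·q² = 1 gives the fundamental solution (x₁, y₁) = (35, 6).
Step 2: Apply the recurrence (x_{n+1}, y_{n+1}) = (x₁x_n + 34y₁y_n, x₁y_n + y₁x_n) repeatedly.
  From (x_1, y_1) = (35, 6): x_2 = 35·35 + 34·6·6 = 2449; y_2 = 35·6 + 6·35 = 420.
  From (x_2, y_2) = (2449, 420): x_3 = 35·2449 + 34·6·420 = 171395; y_3 = 35·420 + 6·2449 = 29394.
  From (x_3, y_3) = (171395, 29394): x_4 = 35·171395 + 34·6·29394 = 11995201; y_4 = 35·29394 + 6·171395 = 2057160.
  From (x_4, y_4) = (11995201, 2057160): x_5 = 35·11995201 + 34·6·2057160 = 839492675; y_5 = 35·2057160 + 6·11995201 = 143971806.
  From (x_5, y_5) = (839492675, 143971806): x_6 = 35·839492675 + 34·6·143971806 = 58752492049; y_6 = 35·143971806 + 6·839492675 = 10075969260.
Step 3: Verify x_6² - 34·y_6² = 3451855321967808218401 - 3451855321967808218400 = 1 (should be 1). ✓

(x_1, y_1) = (35, 6); (x_6, y_6) = (58752492049, 10075969260).


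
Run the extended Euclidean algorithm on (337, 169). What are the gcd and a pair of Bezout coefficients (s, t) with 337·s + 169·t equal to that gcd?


Euclidean algorithm on (337, 169) — divide until remainder is 0:
  337 = 1 · 169 + 168
  169 = 1 · 168 + 1
  168 = 168 · 1 + 0
gcd(337, 169) = 1.
Track Bezout coefficients alongside the remainders: start with r₀ = 337 = a·1 + b·0 (s = 1, t = 0) and r₁ = 169 = a·0 + b·1 (s = 0, t = 1); each new remainder r_{k+1} = r_{k-1} − q_k·r_k inherits s_{k+1} = s_{k-1} − q_k·s_k, t_{k+1} = t_{k-1} − q_k·t_k, so r_k = a·s_k + b·t_k at every step:
  q = 1: r = 168, s = 1 − 1·0 = 1, t = 0 − 1·1 = -1  (check: 337·1 + 169·(-1) = 168)
  q = 1: r = 1, s = 0 − 1·1 = -1, t = 1 − 1·(-1) = 2  (check: 337·(-1) + 169·2 = 1)
The row with r = 1 (the gcd) gives the Bezout coefficients s = -1, t = 2.
Result: 337 · (-1) + 169 · (2) = 1.

gcd(337, 169) = 1; s = -1, t = 2 (check: 337·(-1) + 169·2 = 1).


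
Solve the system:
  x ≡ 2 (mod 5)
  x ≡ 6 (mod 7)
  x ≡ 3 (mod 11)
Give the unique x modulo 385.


Moduli 5, 7, 11 are pairwise coprime; by CRT there is a unique solution modulo M = 5 · 7 · 11 = 385.
Solve pairwise, accumulating the modulus:
  Start with x ≡ 2 (mod 5).
  Combine with x ≡ 6 (mod 7): since gcd(5, 7) = 1, we get a unique residue mod 35.
    Write x = 2 + 5·t and substitute into x ≡ 6 (mod 7): 5·t ≡ 6 − 2 = 4 (mod 7).
    The inverse of 5 mod 7 is 3 (since 5·3 = 15 = 2·7 + 1), so t ≡ 3·4 = 12 ≡ 5 (mod 7).
    Then x = 2 + 5·5 = 27, valid modulo lcm(5, 7) = 35: x ≡ 27 (mod 35).
  Combine with x ≡ 3 (mod 11): since gcd(35, 11) = 1, we get a unique residue mod 385.
    Write x = 27 + 35·t and substitute into x ≡ 3 (mod 11): 35·t ≡ 3 − 27 = -24 (mod 11).
    Reduce coefficients mod 11: 2·t ≡ 9 (mod 11).
    The inverse of 2 mod 11 is 6 (since 2·6 = 12 = 1·11 + 1), so t ≡ 6·9 = 54 ≡ 10 (mod 11).
    Then x = 27 + 35·10 = 377, valid modulo lcm(35, 11) = 385: x ≡ 377 (mod 385).
Verify: 377 mod 5 = 2 ✓, 377 mod 7 = 6 ✓, 377 mod 11 = 3 ✓.

x ≡ 377 (mod 385).


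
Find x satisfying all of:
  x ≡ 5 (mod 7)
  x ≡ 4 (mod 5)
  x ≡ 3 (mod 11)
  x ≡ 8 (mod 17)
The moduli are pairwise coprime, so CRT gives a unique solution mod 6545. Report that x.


Product of moduli M = 7 · 5 · 11 · 17 = 6545.
Merge one congruence at a time:
  Start: x ≡ 5 (mod 7).
  Combine with x ≡ 4 (mod 5); new modulus lcm = 35.
    Write x = 5 + 7·t and substitute into x ≡ 4 (mod 5): 7·t ≡ 4 − 5 = -1 (mod 5).
    Reduce coefficients mod 5: 2·t ≡ 4 (mod 5).
    The inverse of 2 mod 5 is 3 (since 2·3 = 6 = 1·5 + 1), so t ≡ 3·4 = 12 ≡ 2 (mod 5).
    Then x = 5 + 7·2 = 19, valid modulo lcm(7, 5) = 35: x ≡ 19 (mod 35).
  Combine with x ≡ 3 (mod 11); new modulus lcm = 385.
    Write x = 19 + 35·t and substitute into x ≡ 3 (mod 11): 35·t ≡ 3 − 19 = -16 (mod 11).
    Reduce coefficients mod 11: 2·t ≡ 6 (mod 11).
    The inverse of 2 mod 11 is 6 (since 2·6 = 12 = 1·11 + 1), so t ≡ 6·6 = 36 ≡ 3 (mod 11).
    Then x = 19 + 35·3 = 124, valid modulo lcm(35, 11) = 385: x ≡ 124 (mod 385).
  Combine with x ≡ 8 (mod 17); new modulus lcm = 6545.
    Write x = 124 + 385·t and substitute into x ≡ 8 (mod 17): 385·t ≡ 8 − 124 = -116 (mod 17).
    Reduce coefficients mod 17: 11·t ≡ 3 (mod 17).
    The inverse of 11 mod 17 is 14 (since 11·14 = 154 = 9·17 + 1), so t ≡ 14·3 = 42 ≡ 8 (mod 17).
    Then x = 124 + 385·8 = 3204, valid modulo lcm(385, 17) = 6545: x ≡ 3204 (mod 6545).
Verify against each original: 3204 mod 7 = 5, 3204 mod 5 = 4, 3204 mod 11 = 3, 3204 mod 17 = 8.

x ≡ 3204 (mod 6545).


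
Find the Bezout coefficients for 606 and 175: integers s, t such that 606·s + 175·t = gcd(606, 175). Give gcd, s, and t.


Euclidean algorithm on (606, 175) — divide until remainder is 0:
  606 = 3 · 175 + 81
  175 = 2 · 81 + 13
  81 = 6 · 13 + 3
  13 = 4 · 3 + 1
  3 = 3 · 1 + 0
gcd(606, 175) = 1.
Track Bezout coefficients alongside the remainders: start with r₀ = 606 = a·1 + b·0 (s = 1, t = 0) and r₁ = 175 = a·0 + b·1 (s = 0, t = 1); each new remainder r_{k+1} = r_{k-1} − q_k·r_k inherits s_{k+1} = s_{k-1} − q_k·s_k, t_{k+1} = t_{k-1} − q_k·t_k, so r_k = a·s_k + b·t_k at every step:
  q = 3: r = 81, s = 1 − 3·0 = 1, t = 0 − 3·1 = -3  (check: 606·1 + 175·(-3) = 81)
  q = 2: r = 13, s = 0 − 2·1 = -2, t = 1 − 2·(-3) = 7  (check: 606·(-2) + 175·7 = 13)
  q = 6: r = 3, s = 1 − 6·(-2) = 13, t = -3 − 6·7 = -45  (check: 606·13 + 175·(-45) = 3)
  q = 4: r = 1, s = -2 − 4·13 = -54, t = 7 − 4·(-45) = 187  (check: 606·(-54) + 175·187 = 1)
The row with r = 1 (the gcd) gives the Bezout coefficients s = -54, t = 187.
Result: 606 · (-54) + 175 · (187) = 1.

gcd(606, 175) = 1; s = -54, t = 187 (check: 606·(-54) + 175·187 = 1).


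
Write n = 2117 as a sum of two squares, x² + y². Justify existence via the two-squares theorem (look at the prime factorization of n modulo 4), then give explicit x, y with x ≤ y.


Step 1: Factor n = 2117 = 29 · 73.
Step 2: Check the mod-4 condition on each prime factor: 29 ≡ 1 (mod 4), exponent 1; 73 ≡ 1 (mod 4), exponent 1.
All primes ≡ 3 (mod 4) appear to even exponent (or don't appear), so by the two-squares theorem n IS expressible as a sum of two squares.
Step 3: Build a representation. Here n = 29 · 73 is a product of primes ≡ 1 (mod 4). Each prime p ≡ 1 (mod 4) is itself a sum of two squares; find a² by testing p − a² for a perfect square:
  29: 29 − 1² = 28, 29 − 2² = 25 = 5² ⇒ 29 = 2² + 5².
  73: 73 − 1² = 72, 73 − 2² = 69, 73 − 3² = 64 = 8² ⇒ 73 = 3² + 8².
  Combine using the Brahmagupta–Fibonacci identity (a² + b²)(c² + d²) = (ac − bd)² + (ad + bc)² = (ac + bd)² + (ad − bc)²:
  29 · 73 = 2117: from (2² + 5²)(3² + 8²), take (2·3 − 5·8, 2·8 + 5·3) = (6 − 40, 16 + 15) = (-34, 31); dropping signs (only squares matter) gives (34, 31); check 34² + 31² = 1156 + 961 = 2117 ✓.
Step 4: Order so x ≤ y and verify: 31² + 34² = 961 + 1156 = 2117 = n. ✓

n = 2117 = 31² + 34² (one valid representation with x ≤ y).


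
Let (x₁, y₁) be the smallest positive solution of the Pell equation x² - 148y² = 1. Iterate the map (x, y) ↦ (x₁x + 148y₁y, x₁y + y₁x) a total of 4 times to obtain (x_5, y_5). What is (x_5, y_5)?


Step 1: Find the fundamental solution (x₁, y₁) of x² - 148y² = 1.
  Expand √148 as a continued fraction. a₀ = ⌊√148⌋ = 12; iterate m_{k+1} = d_k·a_k − m_k, d_{k+1} = (148 − m_{k+1}²)/d_k, a_{k+1} = ⌊(a₀ + m_{k+1})/d_{k+1}⌋ (starting m₀ = 0, d₀ = 1), with convergents p_k = a_k·p_{k-1} + p_{k-2}, q_k = a_k·q_{k-1} + q_{k-2} (p₋₁ = 1, q₋₁ = 0):
  k = 0: a₀ = 12; p₀/q₀ = 12/1; p₀² − 148·q₀² = 144 − 148 = -4.
  k = 1: m = 12, d = 4, a = ⌊(12 + 12)/4⌋ = 6; p/q = (6·12 + 1)/(6·1 + 0) = 73/6; p² − 148·q² = 5329 − 5328 = 1.
  The first convergent with p² − 148·q² = 1 gives the fundamental solution (x₁, y₁) = (73, 6).
Step 2: Apply the recurrence (x_{n+1}, y_{n+1}) = (x₁x_n + 148y₁y_n, x₁y_n + y₁x_n) repeatedly.
  From (x_1, y_1) = (73, 6): x_2 = 73·73 + 148·6·6 = 10657; y_2 = 73·6 + 6·73 = 876.
  From (x_2, y_2) = (10657, 876): x_3 = 73·10657 + 148·6·876 = 1555849; y_3 = 73·876 + 6·10657 = 127890.
  From (x_3, y_3) = (1555849, 127890): x_4 = 73·1555849 + 148·6·127890 = 227143297; y_4 = 73·127890 + 6·1555849 = 18671064.
  From (x_4, y_4) = (227143297, 18671064): x_5 = 73·227143297 + 148·6·18671064 = 33161365513; y_5 = 73·18671064 + 6·227143297 = 2725847454.
Step 3: Verify x_5² - 148·y_5² = 1099676162686785753169 - 1099676162686785753168 = 1 (should be 1). ✓

(x_1, y_1) = (73, 6); (x_5, y_5) = (33161365513, 2725847454).


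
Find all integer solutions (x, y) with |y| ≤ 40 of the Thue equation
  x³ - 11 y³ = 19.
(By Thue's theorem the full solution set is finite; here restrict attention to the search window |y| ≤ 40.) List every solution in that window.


The equation is x³ - 11y³ = 19. For fixed y, x³ = 11·y³ + 19, so a solution requires the RHS to be a perfect cube.
Strategy: iterate y from -40 to 40, compute RHS = 11·y³ + 19, and check whether it is a (positive or negative) perfect cube.
Check small values of y:
  y = 0: RHS = 19 is not a perfect cube.
  y = 1: RHS = 30 is not a perfect cube.
  y = -1: RHS = 8 = (2)³ ⇒ x = 2 works.
  y = 2: RHS = 107 is not a perfect cube.
  y = -2: RHS = -69 is not a perfect cube.
  y = 3: RHS = 316 is not a perfect cube.
  y = -3: RHS = -278 is not a perfect cube.
Continuing, at y = -9: RHS = -8000 = (-20)³ ⇒ x = -20 works.
Searching the remaining y in |y| ≤ 40 finds no further solutions.
Collected solutions: (2, -1), (-20, -9).

Solutions (with |y| ≤ 40): (2, -1), (-20, -9).


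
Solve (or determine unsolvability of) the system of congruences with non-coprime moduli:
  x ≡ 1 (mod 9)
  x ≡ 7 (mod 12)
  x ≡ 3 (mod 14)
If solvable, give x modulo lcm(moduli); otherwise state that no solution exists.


Moduli 9, 12, 14 are not pairwise coprime, so CRT works modulo lcm(m_i) when all pairwise compatibility conditions hold.
Pairwise compatibility: gcd(m_i, m_j) must divide a_i - a_j for every pair.
Merge one congruence at a time:
  Start: x ≡ 1 (mod 9).
  Combine with x ≡ 7 (mod 12): gcd(9, 12) = 3; 7 - 1 = 6, which IS divisible by 3, so compatible.
    Write x = 1 + 9·t and substitute into x ≡ 7 (mod 12): 9·t ≡ 7 − 1 = 6 (mod 12).
    Divide the congruence (and modulus) by g = 3: 3·t ≡ 2 (mod 4).
    The inverse of 3 mod 4 is 3 (since 3·3 = 9 = 2·4 + 1), so t ≡ 3·2 = 6 ≡ 2 (mod 4).
    Then x = 1 + 9·2 = 19, valid modulo lcm(9, 12) = 36: x ≡ 19 (mod 36).
  Combine with x ≡ 3 (mod 14): gcd(36, 14) = 2; 3 - 19 = -16, which IS divisible by 2, so compatible.
    Write x = 19 + 36·t and substitute into x ≡ 3 (mod 14): 36·t ≡ 3 − 19 = -16 (mod 14).
    Divide the congruence (and modulus) by g = 2: 18·t ≡ -8 (mod 7).
    Reduce coefficients mod 7: 4·t ≡ 6 (mod 7).
    The inverse of 4 mod 7 is 2 (since 4·2 = 8 = 1·7 + 1), so t ≡ 2·6 = 12 ≡ 5 (mod 7).
    Then x = 19 + 36·5 = 199, valid modulo lcm(36, 14) = 252: x ≡ 199 (mod 252).
Verify: 199 mod 9 = 1, 199 mod 12 = 7, 199 mod 14 = 3.

x ≡ 199 (mod 252).


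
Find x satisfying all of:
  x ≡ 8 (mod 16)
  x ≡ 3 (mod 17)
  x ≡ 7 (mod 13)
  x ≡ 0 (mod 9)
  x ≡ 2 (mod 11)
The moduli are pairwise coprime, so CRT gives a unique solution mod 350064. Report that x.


Product of moduli M = 16 · 17 · 13 · 9 · 11 = 350064.
Merge one congruence at a time:
  Start: x ≡ 8 (mod 16).
  Combine with x ≡ 3 (mod 17); new modulus lcm = 272.
    Write x = 8 + 16·t and substitute into x ≡ 3 (mod 17): 16·t ≡ 3 − 8 = -5 (mod 17).
    Reduce coefficients mod 17: 16·t ≡ 12 (mod 17).
    The inverse of 16 mod 17 is 16 (since 16·16 = 256 = 15·17 + 1), so t ≡ 16·12 = 192 ≡ 5 (mod 17).
    Then x = 8 + 16·5 = 88, valid modulo lcm(16, 17) = 272: x ≡ 88 (mod 272).
  Combine with x ≡ 7 (mod 13); new modulus lcm = 3536.
    Write x = 88 + 272·t and substitute into x ≡ 7 (mod 13): 272·t ≡ 7 − 88 = -81 (mod 13).
    Reduce coefficients mod 13: 12·t ≡ 10 (mod 13).
    The inverse of 12 mod 13 is 12 (since 12·12 = 144 = 11·13 + 1), so t ≡ 12·10 = 120 ≡ 3 (mod 13).
    Then x = 88 + 272·3 = 904, valid modulo lcm(272, 13) = 3536: x ≡ 904 (mod 3536).
  Combine with x ≡ 0 (mod 9); new modulus lcm = 31824.
    Write x = 904 + 3536·t and substitute into x ≡ 0 (mod 9): 3536·t ≡ 0 − 904 = -904 (mod 9).
    Reduce coefficients mod 9: 8·t ≡ 5 (mod 9).
    The inverse of 8 mod 9 is 8 (since 8·8 = 64 = 7·9 + 1), so t ≡ 8·5 = 40 ≡ 4 (mod 9).
    Then x = 904 + 3536·4 = 15048, valid modulo lcm(3536, 9) = 31824: x ≡ 15048 (mod 31824).
  Combine with x ≡ 2 (mod 11); new modulus lcm = 350064.
    Write x = 15048 + 31824·t and substitute into x ≡ 2 (mod 11): 31824·t ≡ 2 − 15048 = -15046 (mod 11).
    Reduce coefficients mod 11: 1·t ≡ 2 (mod 11).
    So t ≡ 2 (mod 11).
    Then x = 15048 + 31824·2 = 78696, valid modulo lcm(31824, 11) = 350064: x ≡ 78696 (mod 350064).
Verify against each original: 78696 mod 16 = 8, 78696 mod 17 = 3, 78696 mod 13 = 7, 78696 mod 9 = 0, 78696 mod 11 = 2.

x ≡ 78696 (mod 350064).


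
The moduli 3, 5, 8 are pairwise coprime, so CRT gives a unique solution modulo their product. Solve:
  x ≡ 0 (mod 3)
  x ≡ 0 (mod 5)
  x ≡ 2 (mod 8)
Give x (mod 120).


Moduli 3, 5, 8 are pairwise coprime; by CRT there is a unique solution modulo M = 3 · 5 · 8 = 120.
Solve pairwise, accumulating the modulus:
  Start with x ≡ 0 (mod 3).
  Combine with x ≡ 0 (mod 5): since gcd(3, 5) = 1, we get a unique residue mod 15.
    Write x = 0 + 3·t and substitute into x ≡ 0 (mod 5): 3·t ≡ 0 − 0 = 0 (mod 5).
    The inverse of 3 mod 5 is 2 (since 3·2 = 6 = 1·5 + 1), so t ≡ 2·0 = 0 ≡ 0 (mod 5).
    Then x = 0 + 3·0 = 0, valid modulo lcm(3, 5) = 15: x ≡ 0 (mod 15).
  Combine with x ≡ 2 (mod 8): since gcd(15, 8) = 1, we get a unique residue mod 120.
    Write x = 0 + 15·t and substitute into x ≡ 2 (mod 8): 15·t ≡ 2 − 0 = 2 (mod 8).
    Reduce coefficients mod 8: 7·t ≡ 2 (mod 8).
    The inverse of 7 mod 8 is 7 (since 7·7 = 49 = 6·8 + 1), so t ≡ 7·2 = 14 ≡ 6 (mod 8).
    Then x = 0 + 15·6 = 90, valid modulo lcm(15, 8) = 120: x ≡ 90 (mod 120).
Verify: 90 mod 3 = 0 ✓, 90 mod 5 = 0 ✓, 90 mod 8 = 2 ✓.

x ≡ 90 (mod 120).


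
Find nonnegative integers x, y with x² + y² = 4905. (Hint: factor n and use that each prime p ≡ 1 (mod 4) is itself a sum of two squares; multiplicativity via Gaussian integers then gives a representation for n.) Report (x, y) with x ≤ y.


Step 1: Factor n = 4905 = 3^2 · 5 · 109.
Step 2: Check the mod-4 condition on each prime factor: 3 ≡ 3 (mod 4), exponent 2 (must be even); 5 ≡ 1 (mod 4), exponent 1; 109 ≡ 1 (mod 4), exponent 1.
All primes ≡ 3 (mod 4) appear to even exponent (or don't appear), so by the two-squares theorem n IS expressible as a sum of two squares.
Step 3: Build a representation. Group n = k² · m with k = 3 and m = 5 · 109 = 545 (a product of primes ≡ 1 (mod 4)); a representation of m scales to one of n via (k·x)² + (k·y)² = k²(x² + y²). Each prime p ≡ 1 (mod 4) is itself a sum of two squares; find a² by testing p − a² for a perfect square:
  5: 5 − 1² = 4 = 2² ⇒ 5 = 1² + 2².
  109: 109 − 1² = 108, 109 − 2² = 105, 109 − 3² = 100 = 10² ⇒ 109 = 3² + 10².
  Combine using the Brahmagupta–Fibonacci identity (a² + b²)(c² + d²) = (ac − bd)² + (ad + bc)² = (ac + bd)² + (ad − bc)²:
  5 · 109 = 545: from (1² + 2²)(3² + 10²), take (1·3 − 2·10, 1·10 + 2·3) = (3 − 20, 10 + 6) = (-17, 16); dropping signs (only squares matter) gives (17, 16); check 17² + 16² = 289 + 256 = 545 ✓.
  Scale by k = 3: (3·17, 3·16) = (51, 48).
Step 4: Order so x ≤ y and verify: 48² + 51² = 2304 + 2601 = 4905 = n. ✓

n = 4905 = 48² + 51² (one valid representation with x ≤ y).


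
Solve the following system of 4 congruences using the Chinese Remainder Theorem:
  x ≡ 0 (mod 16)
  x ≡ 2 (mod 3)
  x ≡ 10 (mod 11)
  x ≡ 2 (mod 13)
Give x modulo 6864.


Product of moduli M = 16 · 3 · 11 · 13 = 6864.
Merge one congruence at a time:
  Start: x ≡ 0 (mod 16).
  Combine with x ≡ 2 (mod 3); new modulus lcm = 48.
    Write x = 0 + 16·t and substitute into x ≡ 2 (mod 3): 16·t ≡ 2 − 0 = 2 (mod 3).
    Reduce coefficients mod 3: 1·t ≡ 2 (mod 3).
    So t ≡ 2 (mod 3).
    Then x = 0 + 16·2 = 32, valid modulo lcm(16, 3) = 48: x ≡ 32 (mod 48).
  Combine with x ≡ 10 (mod 11); new modulus lcm = 528.
    Write x = 32 + 48·t and substitute into x ≡ 10 (mod 11): 48·t ≡ 10 − 32 = -22 (mod 11).
    Reduce coefficients mod 11: 4·t ≡ 0 (mod 11).
    The inverse of 4 mod 11 is 3 (since 4·3 = 12 = 1·11 + 1), so t ≡ 3·0 = 0 ≡ 0 (mod 11).
    Then x = 32 + 48·0 = 32, valid modulo lcm(48, 11) = 528: x ≡ 32 (mod 528).
  Combine with x ≡ 2 (mod 13); new modulus lcm = 6864.
    Write x = 32 + 528·t and substitute into x ≡ 2 (mod 13): 528·t ≡ 2 − 32 = -30 (mod 13).
    Reduce coefficients mod 13: 8·t ≡ 9 (mod 13).
    The inverse of 8 mod 13 is 5 (since 8·5 = 40 = 3·13 + 1), so t ≡ 5·9 = 45 ≡ 6 (mod 13).
    Then x = 32 + 528·6 = 3200, valid modulo lcm(528, 13) = 6864: x ≡ 3200 (mod 6864).
Verify against each original: 3200 mod 16 = 0, 3200 mod 3 = 2, 3200 mod 11 = 10, 3200 mod 13 = 2.

x ≡ 3200 (mod 6864).


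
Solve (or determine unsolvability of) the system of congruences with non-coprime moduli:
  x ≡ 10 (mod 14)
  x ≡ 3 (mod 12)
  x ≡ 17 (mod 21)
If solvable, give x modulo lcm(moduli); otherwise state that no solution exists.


Moduli 14, 12, 21 are not pairwise coprime, so CRT works modulo lcm(m_i) when all pairwise compatibility conditions hold.
Pairwise compatibility: gcd(m_i, m_j) must divide a_i - a_j for every pair.
Merge one congruence at a time:
  Start: x ≡ 10 (mod 14).
  Combine with x ≡ 3 (mod 12): gcd(14, 12) = 2, and 3 - 10 = -7 is NOT divisible by 2.
    ⇒ system is inconsistent (no integer solution).

No solution (the system is inconsistent).


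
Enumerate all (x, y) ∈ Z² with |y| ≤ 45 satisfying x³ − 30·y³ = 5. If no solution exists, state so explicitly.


The equation is x³ - 30y³ = 5. For fixed y, x³ = 30·y³ + 5, so a solution requires the RHS to be a perfect cube.
Strategy: iterate y from -45 to 45, compute RHS = 30·y³ + 5, and check whether it is a (positive or negative) perfect cube.
Check small values of y:
  y = 0: RHS = 5 is not a perfect cube.
  y = 1: RHS = 35 is not a perfect cube.
  y = -1: RHS = -25 is not a perfect cube.
  y = 2: RHS = 245 is not a perfect cube.
  y = -2: RHS = -235 is not a perfect cube.
  y = 3: RHS = 815 is not a perfect cube.
  y = -3: RHS = -805 is not a perfect cube.
Continuing the search up to |y| = 45 finds no solutions either.
No (x, y) in the scanned range satisfies the equation.

No integer solutions with |y| ≤ 45.


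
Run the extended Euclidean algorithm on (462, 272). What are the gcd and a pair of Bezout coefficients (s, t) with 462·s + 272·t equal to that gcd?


Euclidean algorithm on (462, 272) — divide until remainder is 0:
  462 = 1 · 272 + 190
  272 = 1 · 190 + 82
  190 = 2 · 82 + 26
  82 = 3 · 26 + 4
  26 = 6 · 4 + 2
  4 = 2 · 2 + 0
gcd(462, 272) = 2.
Track Bezout coefficients alongside the remainders: start with r₀ = 462 = a·1 + b·0 (s = 1, t = 0) and r₁ = 272 = a·0 + b·1 (s = 0, t = 1); each new remainder r_{k+1} = r_{k-1} − q_k·r_k inherits s_{k+1} = s_{k-1} − q_k·s_k, t_{k+1} = t_{k-1} − q_k·t_k, so r_k = a·s_k + b·t_k at every step:
  q = 1: r = 190, s = 1 − 1·0 = 1, t = 0 − 1·1 = -1  (check: 462·1 + 272·(-1) = 190)
  q = 1: r = 82, s = 0 − 1·1 = -1, t = 1 − 1·(-1) = 2  (check: 462·(-1) + 272·2 = 82)
  q = 2: r = 26, s = 1 − 2·(-1) = 3, t = -1 − 2·2 = -5  (check: 462·3 + 272·(-5) = 26)
  q = 3: r = 4, s = -1 − 3·3 = -10, t = 2 − 3·(-5) = 17  (check: 462·(-10) + 272·17 = 4)
  q = 6: r = 2, s = 3 − 6·(-10) = 63, t = -5 − 6·17 = -107  (check: 462·63 + 272·(-107) = 2)
The row with r = 2 (the gcd) gives the Bezout coefficients s = 63, t = -107.
Result: 462 · (63) + 272 · (-107) = 2.

gcd(462, 272) = 2; s = 63, t = -107 (check: 462·63 + 272·(-107) = 2).


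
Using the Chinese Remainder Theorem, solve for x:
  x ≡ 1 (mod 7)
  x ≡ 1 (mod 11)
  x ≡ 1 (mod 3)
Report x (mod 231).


Moduli 7, 11, 3 are pairwise coprime; by CRT there is a unique solution modulo M = 7 · 11 · 3 = 231.
Solve pairwise, accumulating the modulus:
  Start with x ≡ 1 (mod 7).
  Combine with x ≡ 1 (mod 11): since gcd(7, 11) = 1, we get a unique residue mod 77.
    Write x = 1 + 7·t and substitute into x ≡ 1 (mod 11): 7·t ≡ 1 − 1 = 0 (mod 11).
    The inverse of 7 mod 11 is 8 (since 7·8 = 56 = 5·11 + 1), so t ≡ 8·0 = 0 ≡ 0 (mod 11).
    Then x = 1 + 7·0 = 1, valid modulo lcm(7, 11) = 77: x ≡ 1 (mod 77).
  Combine with x ≡ 1 (mod 3): since gcd(77, 3) = 1, we get a unique residue mod 231.
    Write x = 1 + 77·t and substitute into x ≡ 1 (mod 3): 77·t ≡ 1 − 1 = 0 (mod 3).
    Reduce coefficients mod 3: 2·t ≡ 0 (mod 3).
    The inverse of 2 mod 3 is 2 (since 2·2 = 4 = 1·3 + 1), so t ≡ 2·0 = 0 ≡ 0 (mod 3).
    Then x = 1 + 77·0 = 1, valid modulo lcm(77, 3) = 231: x ≡ 1 (mod 231).
Verify: 1 mod 7 = 1 ✓, 1 mod 11 = 1 ✓, 1 mod 3 = 1 ✓.

x ≡ 1 (mod 231).


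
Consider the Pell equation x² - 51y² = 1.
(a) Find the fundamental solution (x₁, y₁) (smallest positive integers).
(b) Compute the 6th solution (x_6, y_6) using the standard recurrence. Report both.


Step 1: Find the fundamental solution (x₁, y₁) of x² - 51y² = 1.
  Expand √51 as a continued fraction. a₀ = ⌊√51⌋ = 7; iterate m_{k+1} = d_k·a_k − m_k, d_{k+1} = (51 − m_{k+1}²)/d_k, a_{k+1} = ⌊(a₀ + m_{k+1})/d_{k+1}⌋ (starting m₀ = 0, d₀ = 1), with convergents p_k = a_k·p_{k-1} + p_{k-2}, q_k = a_k·q_{k-1} + q_{k-2} (p₋₁ = 1, q₋₁ = 0):
  k = 0: a₀ = 7; p₀/q₀ = 7/1; p₀² − 51·q₀² = 49 − 51 = -2.
  k = 1: m = 7, d = 2, a = ⌊(7 + 7)/2⌋ = 7; p/q = (7·7 + 1)/(7·1 + 0) = 50/7; p² − 51·q² = 2500 − 2499 = 1.
  The first convergent with p² − 51·q² = 1 gives the fundamental solution (x₁, y₁) = (50, 7).
Step 2: Apply the recurrence (x_{n+1}, y_{n+1}) = (x₁x_n + 51y₁y_n, x₁y_n + y₁x_n) repeatedly.
  From (x_1, y_1) = (50, 7): x_2 = 50·50 + 51·7·7 = 4999; y_2 = 50·7 + 7·50 = 700.
  From (x_2, y_2) = (4999, 700): x_3 = 50·4999 + 51·7·700 = 499850; y_3 = 50·700 + 7·4999 = 69993.
  From (x_3, y_3) = (499850, 69993): x_4 = 50·499850 + 51·7·69993 = 49980001; y_4 = 50·69993 + 7·499850 = 6998600.
  From (x_4, y_4) = (49980001, 6998600): x_5 = 50·49980001 + 51·7·6998600 = 4997500250; y_5 = 50·6998600 + 7·49980001 = 699790007.
  From (x_5, y_5) = (4997500250, 699790007): x_6 = 50·4997500250 + 51·7·699790007 = 499700044999; y_6 = 50·699790007 + 7·4997500250 = 69972002100.
Step 3: Verify x_6² - 51·y_6² = 249700134972002624910001 - 249700134972002624910000 = 1 (should be 1). ✓

(x_1, y_1) = (50, 7); (x_6, y_6) = (499700044999, 69972002100).
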